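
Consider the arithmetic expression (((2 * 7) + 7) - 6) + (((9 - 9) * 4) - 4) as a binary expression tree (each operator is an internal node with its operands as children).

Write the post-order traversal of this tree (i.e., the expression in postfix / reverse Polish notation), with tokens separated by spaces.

Post-order on an expression tree gives postfix notation: for each operator, emit left operand, right operand, then the operator.

2 7 * 7 + 6 - 9 9 - 4 * 4 - +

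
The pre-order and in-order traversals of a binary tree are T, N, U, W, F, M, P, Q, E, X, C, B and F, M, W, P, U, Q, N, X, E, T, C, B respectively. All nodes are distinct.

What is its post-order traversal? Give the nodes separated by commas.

M, F, P, W, Q, U, X, E, N, B, C, T

The first element of pre-order is the root; it splits in-order into left and right subtrees.
Root T: left subtree has 9 nodes {F, M, W, P, U, Q, N, X, E}, right has 2 {C, B}.
  Root N: left subtree has 6 nodes {F, M, W, P, U, Q}, right has 2 {X, E}.
    Root U: left subtree has 4 nodes {F, M, W, P}, right has 1 {Q}.
      Root W: left subtree has 2 nodes {F, M}, right has 1 {P}.
        Root F: left subtree has 0 nodes { }, right has 1 {M}.
    Root E: left subtree has 1 node {X}, right has 0 { }.
  Root C: left subtree has 0 nodes { }, right has 1 {B}.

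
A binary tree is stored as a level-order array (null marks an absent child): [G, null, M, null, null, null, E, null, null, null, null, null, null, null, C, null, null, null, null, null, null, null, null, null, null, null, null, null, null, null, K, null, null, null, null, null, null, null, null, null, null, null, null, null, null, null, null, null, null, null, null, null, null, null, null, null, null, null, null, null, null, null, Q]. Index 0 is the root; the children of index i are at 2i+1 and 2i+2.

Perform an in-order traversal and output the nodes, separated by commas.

In-order visits the left subtree, then the node, then the right subtree.
At G: no left child.
Visit G.
At G: go right to M.
  At M: no left child.
  Visit M.
  At M: go right to E.
    At E: no left child.
    Visit E.
    At E: go right to C.
      At C: no left child.
      Visit C.
      At C: go right to K.
        At K: no left child.
        Visit K.
        At K: go right to Q.
          Q is a leaf — visit Q.

G, M, E, C, K, Q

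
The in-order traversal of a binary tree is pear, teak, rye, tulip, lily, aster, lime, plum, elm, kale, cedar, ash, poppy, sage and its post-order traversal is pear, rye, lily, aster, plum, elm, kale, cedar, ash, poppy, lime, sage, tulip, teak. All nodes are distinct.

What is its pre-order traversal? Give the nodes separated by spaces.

The last element of post-order is the root; it splits in-order into left and right subtrees.
Root teak: left subtree has 1 node {pear}, right has 12 {rye, tulip, lily, aster, lime, plum, elm, kale, cedar, ash, poppy, sage}.
  Root tulip: left subtree has 1 node {rye}, right has 10 {lily, aster, lime, plum, elm, kale, cedar, ash, poppy, sage}.
    Root sage: left subtree has 9 nodes {lily, aster, lime, plum, elm, kale, cedar, ash, poppy}, right has 0 { }.
      Root lime: left subtree has 2 nodes {lily, aster}, right has 6 {plum, elm, kale, cedar, ash, poppy}.
        Root aster: left subtree has 1 node {lily}, right has 0 { }.
        Root poppy: left subtree has 5 nodes {plum, elm, kale, cedar, ash}, right has 0 { }.
          Root ash: left subtree has 4 nodes {plum, elm, kale, cedar}, right has 0 { }.
            Root cedar: left subtree has 3 nodes {plum, elm, kale}, right has 0 { }.
              Root kale: left subtree has 2 nodes {plum, elm}, right has 0 { }.
                Root elm: left subtree has 1 node {plum}, right has 0 { }.

teak pear tulip rye sage lime aster lily poppy ash cedar kale elm plum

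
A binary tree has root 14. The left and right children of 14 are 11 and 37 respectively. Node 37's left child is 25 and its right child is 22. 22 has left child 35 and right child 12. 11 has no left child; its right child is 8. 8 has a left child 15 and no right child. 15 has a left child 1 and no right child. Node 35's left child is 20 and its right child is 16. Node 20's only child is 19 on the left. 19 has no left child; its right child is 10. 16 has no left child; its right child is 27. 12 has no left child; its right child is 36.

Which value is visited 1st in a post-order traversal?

1

Post-order visits the left subtree, then the right subtree, then the node.
At 14: go left to 11.
  At 11: no left child.
  At 11: go right to 8.
    At 8: go left to 15.
      At 15: go left to 1.
        1 is a leaf — visit 1.
      At 15: no right child.
      Visit 15.
    At 8: no right child.
    Visit 8.
  Visit 11.
At 14: go right to 37.
  At 37: go left to 25.
    25 is a leaf — visit 25.
  At 37: go right to 22.
    At 22: go left to 35.
      At 35: go left to 20.
        At 20: go left to 19.
          At 19: no left child.
          At 19: go right to 10.
            10 is a leaf — visit 10.
          Visit 19.
        At 20: no right child.
        Visit 20.
      At 35: go right to 16.
        At 16: no left child.
        At 16: go right to 27.
          27 is a leaf — visit 27.
        Visit 16.
      Visit 35.
    At 22: go right to 12.
      At 12: no left child.
      At 12: go right to 36.
        36 is a leaf — visit 36.
      Visit 12.
    Visit 22.
  Visit 37.
Visit 14.
Full post-order sequence: 1, 15, 8, 11, 25, 10, 19, 20, 27, 16, 35, 36, 12, 22, 37, 14.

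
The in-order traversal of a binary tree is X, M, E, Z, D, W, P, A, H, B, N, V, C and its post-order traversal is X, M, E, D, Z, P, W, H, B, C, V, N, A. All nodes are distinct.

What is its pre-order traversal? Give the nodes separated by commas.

A, W, Z, E, M, X, D, P, N, B, H, V, C

The last element of post-order is the root; it splits in-order into left and right subtrees.
Root A: left subtree has 7 nodes {X, M, E, Z, D, W, P}, right has 5 {H, B, N, V, C}.
  Root W: left subtree has 5 nodes {X, M, E, Z, D}, right has 1 {P}.
    Root Z: left subtree has 3 nodes {X, M, E}, right has 1 {D}.
      Root E: left subtree has 2 nodes {X, M}, right has 0 { }.
        Root M: left subtree has 1 node {X}, right has 0 { }.
  Root N: left subtree has 2 nodes {H, B}, right has 2 {V, C}.
    Root B: left subtree has 1 node {H}, right has 0 { }.
    Root V: left subtree has 0 nodes { }, right has 1 {C}.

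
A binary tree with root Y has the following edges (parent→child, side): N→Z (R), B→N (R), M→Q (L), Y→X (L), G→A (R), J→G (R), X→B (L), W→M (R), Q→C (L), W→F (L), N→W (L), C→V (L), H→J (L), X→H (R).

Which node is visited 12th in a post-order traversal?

J

Post-order visits the left subtree, then the right subtree, then the node.
At Y: go left to X.
  At X: go left to B.
    At B: no left child.
    At B: go right to N.
      At N: go left to W.
        At W: go left to F.
          F is a leaf — visit F.
        At W: go right to M.
          At M: go left to Q.
            At Q: go left to C.
              At C: go left to V.
                V is a leaf — visit V.
              At C: no right child.
              Visit C.
            At Q: no right child.
            Visit Q.
          At M: no right child.
          Visit M.
        Visit W.
      At N: go right to Z.
        Z is a leaf — visit Z.
      Visit N.
    Visit B.
  At X: go right to H.
    At H: go left to J.
      At J: no left child.
      At J: go right to G.
        At G: no left child.
        At G: go right to A.
          A is a leaf — visit A.
        Visit G.
      Visit J.
    At H: no right child.
    Visit H.
  Visit X.
At Y: no right child.
Visit Y.
Full post-order sequence: F, V, C, Q, M, W, Z, N, B, A, G, J, H, X, Y.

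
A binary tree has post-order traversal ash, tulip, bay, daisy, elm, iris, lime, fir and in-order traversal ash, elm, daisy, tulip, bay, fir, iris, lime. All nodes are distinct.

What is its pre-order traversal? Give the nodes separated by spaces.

The last element of post-order is the root; it splits in-order into left and right subtrees.
Root fir: left subtree has 5 nodes {ash, elm, daisy, tulip, bay}, right has 2 {iris, lime}.
  Root elm: left subtree has 1 node {ash}, right has 3 {daisy, tulip, bay}.
    Root daisy: left subtree has 0 nodes { }, right has 2 {tulip, bay}.
      Root bay: left subtree has 1 node {tulip}, right has 0 { }.
  Root lime: left subtree has 1 node {iris}, right has 0 { }.

fir elm ash daisy bay tulip lime iris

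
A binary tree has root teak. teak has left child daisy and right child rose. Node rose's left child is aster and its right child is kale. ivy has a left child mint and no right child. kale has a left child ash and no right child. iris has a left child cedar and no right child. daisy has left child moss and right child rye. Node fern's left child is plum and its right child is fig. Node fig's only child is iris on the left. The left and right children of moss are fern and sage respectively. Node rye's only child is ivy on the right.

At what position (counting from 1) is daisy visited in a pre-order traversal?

2

Pre-order visits the node, then its left subtree, then its right subtree.
Visit teak.
At teak: go left to daisy.
  Visit daisy.
  At daisy: go left to moss.
    Visit moss.
    At moss: go left to fern.
      Visit fern.
      At fern: go left to plum.
        plum is a leaf — visit plum.
      At fern: go right to fig.
        Visit fig.
        At fig: go left to iris.
          Visit iris.
          At iris: go left to cedar.
            cedar is a leaf — visit cedar.
          At iris: no right child.
        At fig: no right child.
    At moss: go right to sage.
      sage is a leaf — visit sage.
  At daisy: go right to rye.
    Visit rye.
    At rye: no left child.
    At rye: go right to ivy.
      Visit ivy.
      At ivy: go left to mint.
        mint is a leaf — visit mint.
      At ivy: no right child.
At teak: go right to rose.
  Visit rose.
  At rose: go left to aster.
    aster is a leaf — visit aster.
  At rose: go right to kale.
    Visit kale.
    At kale: go left to ash.
      ash is a leaf — visit ash.
    At kale: no right child.
Full pre-order sequence: teak, daisy, moss, fern, plum, fig, iris, cedar, sage, rye, ivy, mint, rose, aster, kale, ash.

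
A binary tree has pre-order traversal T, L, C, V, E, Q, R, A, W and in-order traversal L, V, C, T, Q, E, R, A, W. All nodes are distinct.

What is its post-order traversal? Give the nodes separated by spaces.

The first element of pre-order is the root; it splits in-order into left and right subtrees.
Root T: left subtree has 3 nodes {L, V, C}, right has 5 {Q, E, R, A, W}.
  Root L: left subtree has 0 nodes { }, right has 2 {V, C}.
    Root C: left subtree has 1 node {V}, right has 0 { }.
  Root E: left subtree has 1 node {Q}, right has 3 {R, A, W}.
    Root R: left subtree has 0 nodes { }, right has 2 {A, W}.
      Root A: left subtree has 0 nodes { }, right has 1 {W}.

V C L Q W A R E T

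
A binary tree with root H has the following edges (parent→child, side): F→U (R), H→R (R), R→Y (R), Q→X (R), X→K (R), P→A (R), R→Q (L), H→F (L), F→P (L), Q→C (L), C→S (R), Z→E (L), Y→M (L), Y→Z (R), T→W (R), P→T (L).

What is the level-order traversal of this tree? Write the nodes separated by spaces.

Level-order visits nodes level by level from the root, left to right within each level.
Level 0: H
Level 1: F, R
Level 2: P, U, Q, Y
Level 3: T, A, C, X, M, Z
Level 4: W, S, K, E

H F R P U Q Y T A C X M Z W S K E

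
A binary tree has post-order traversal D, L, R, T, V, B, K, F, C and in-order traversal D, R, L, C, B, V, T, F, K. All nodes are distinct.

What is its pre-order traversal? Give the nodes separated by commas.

The last element of post-order is the root; it splits in-order into left and right subtrees.
Root C: left subtree has 3 nodes {D, R, L}, right has 5 {B, V, T, F, K}.
  Root R: left subtree has 1 node {D}, right has 1 {L}.
  Root F: left subtree has 3 nodes {B, V, T}, right has 1 {K}.
    Root B: left subtree has 0 nodes { }, right has 2 {V, T}.
      Root V: left subtree has 0 nodes { }, right has 1 {T}.

C, R, D, L, F, B, V, T, K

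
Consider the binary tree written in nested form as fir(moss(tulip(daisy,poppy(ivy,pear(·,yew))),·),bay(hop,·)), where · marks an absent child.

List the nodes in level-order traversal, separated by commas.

Level-order visits nodes level by level from the root, left to right within each level.
Level 0: fir
Level 1: moss, bay
Level 2: tulip, hop
Level 3: daisy, poppy
Level 4: ivy, pear
Level 5: yew

fir, moss, bay, tulip, hop, daisy, poppy, ivy, pear, yew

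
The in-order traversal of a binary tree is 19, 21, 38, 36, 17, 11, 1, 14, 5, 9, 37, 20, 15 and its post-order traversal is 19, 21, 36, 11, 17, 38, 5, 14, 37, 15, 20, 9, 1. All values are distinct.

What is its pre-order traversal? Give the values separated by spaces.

The last element of post-order is the root; it splits in-order into left and right subtrees.
Root 1: left subtree has 6 nodes {19, 21, 38, 36, 17, 11}, right has 6 {14, 5, 9, 37, 20, 15}.
  Root 38: left subtree has 2 nodes {19, 21}, right has 3 {36, 17, 11}.
    Root 21: left subtree has 1 node {19}, right has 0 { }.
    Root 17: left subtree has 1 node {36}, right has 1 {11}.
  Root 9: left subtree has 2 nodes {14, 5}, right has 3 {37, 20, 15}.
    Root 14: left subtree has 0 nodes { }, right has 1 {5}.
    Root 20: left subtree has 1 node {37}, right has 1 {15}.

1 38 21 19 17 36 11 9 14 5 20 37 15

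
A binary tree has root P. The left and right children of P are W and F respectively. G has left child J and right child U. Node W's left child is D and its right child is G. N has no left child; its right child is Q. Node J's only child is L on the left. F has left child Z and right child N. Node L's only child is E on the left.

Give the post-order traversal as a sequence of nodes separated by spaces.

Post-order visits the left subtree, then the right subtree, then the node.
At P: go left to W.
  At W: go left to D.
    D is a leaf — visit D.
  At W: go right to G.
    At G: go left to J.
      At J: go left to L.
        At L: go left to E.
          E is a leaf — visit E.
        At L: no right child.
        Visit L.
      At J: no right child.
      Visit J.
    At G: go right to U.
      U is a leaf — visit U.
    Visit G.
  Visit W.
At P: go right to F.
  At F: go left to Z.
    Z is a leaf — visit Z.
  At F: go right to N.
    At N: no left child.
    At N: go right to Q.
      Q is a leaf — visit Q.
    Visit N.
  Visit F.
Visit P.

D E L J U G W Z Q N F P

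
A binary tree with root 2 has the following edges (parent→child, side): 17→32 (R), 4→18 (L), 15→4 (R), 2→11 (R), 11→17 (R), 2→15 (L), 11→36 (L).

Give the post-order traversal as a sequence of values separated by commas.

18, 4, 15, 36, 32, 17, 11, 2

Post-order visits the left subtree, then the right subtree, then the node.
At 2: go left to 15.
  At 15: no left child.
  At 15: go right to 4.
    At 4: go left to 18.
      18 is a leaf — visit 18.
    At 4: no right child.
    Visit 4.
  Visit 15.
At 2: go right to 11.
  At 11: go left to 36.
    36 is a leaf — visit 36.
  At 11: go right to 17.
    At 17: no left child.
    At 17: go right to 32.
      32 is a leaf — visit 32.
    Visit 17.
  Visit 11.
Visit 2.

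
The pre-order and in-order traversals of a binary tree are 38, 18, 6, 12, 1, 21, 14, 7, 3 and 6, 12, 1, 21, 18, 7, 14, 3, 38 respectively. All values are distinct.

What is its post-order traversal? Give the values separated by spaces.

21 1 12 6 7 3 14 18 38

The first element of pre-order is the root; it splits in-order into left and right subtrees.
Root 38: left subtree has 8 nodes {6, 12, 1, 21, 18, 7, 14, 3}, right has 0 { }.
  Root 18: left subtree has 4 nodes {6, 12, 1, 21}, right has 3 {7, 14, 3}.
    Root 6: left subtree has 0 nodes { }, right has 3 {12, 1, 21}.
      Root 12: left subtree has 0 nodes { }, right has 2 {1, 21}.
        Root 1: left subtree has 0 nodes { }, right has 1 {21}.
    Root 14: left subtree has 1 node {7}, right has 1 {3}.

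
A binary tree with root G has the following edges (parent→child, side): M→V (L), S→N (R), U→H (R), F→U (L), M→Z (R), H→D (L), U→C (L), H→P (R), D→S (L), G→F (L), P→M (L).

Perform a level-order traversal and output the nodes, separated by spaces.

Level-order visits nodes level by level from the root, left to right within each level.
Level 0: G
Level 1: F
Level 2: U
Level 3: C, H
Level 4: D, P
Level 5: S, M
Level 6: N, V, Z

G F U C H D P S M N V Z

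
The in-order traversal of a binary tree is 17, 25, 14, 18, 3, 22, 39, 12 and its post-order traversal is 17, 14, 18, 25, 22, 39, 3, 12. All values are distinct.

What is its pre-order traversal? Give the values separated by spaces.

The last element of post-order is the root; it splits in-order into left and right subtrees.
Root 12: left subtree has 7 nodes {17, 25, 14, 18, 3, 22, 39}, right has 0 { }.
  Root 3: left subtree has 4 nodes {17, 25, 14, 18}, right has 2 {22, 39}.
    Root 25: left subtree has 1 node {17}, right has 2 {14, 18}.
      Root 18: left subtree has 1 node {14}, right has 0 { }.
    Root 39: left subtree has 1 node {22}, right has 0 { }.

12 3 25 17 18 14 39 22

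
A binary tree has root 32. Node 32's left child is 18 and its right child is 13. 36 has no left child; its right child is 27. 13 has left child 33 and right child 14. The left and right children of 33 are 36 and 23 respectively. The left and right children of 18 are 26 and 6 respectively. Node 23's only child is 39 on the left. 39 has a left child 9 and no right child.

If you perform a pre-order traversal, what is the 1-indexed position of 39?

Pre-order visits the node, then its left subtree, then its right subtree.
Visit 32.
At 32: go left to 18.
  Visit 18.
  At 18: go left to 26.
    26 is a leaf — visit 26.
  At 18: go right to 6.
    6 is a leaf — visit 6.
At 32: go right to 13.
  Visit 13.
  At 13: go left to 33.
    Visit 33.
    At 33: go left to 36.
      Visit 36.
      At 36: no left child.
      At 36: go right to 27.
        27 is a leaf — visit 27.
    At 33: go right to 23.
      Visit 23.
      At 23: go left to 39.
        Visit 39.
        At 39: go left to 9.
          9 is a leaf — visit 9.
        At 39: no right child.
      At 23: no right child.
  At 13: go right to 14.
    14 is a leaf — visit 14.
Full pre-order sequence: 32, 18, 26, 6, 13, 33, 36, 27, 23, 39, 9, 14.

10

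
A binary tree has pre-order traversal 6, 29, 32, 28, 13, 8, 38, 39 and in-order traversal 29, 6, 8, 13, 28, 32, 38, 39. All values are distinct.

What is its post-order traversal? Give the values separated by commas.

29, 8, 13, 28, 39, 38, 32, 6

The first element of pre-order is the root; it splits in-order into left and right subtrees.
Root 6: left subtree has 1 node {29}, right has 6 {8, 13, 28, 32, 38, 39}.
  Root 32: left subtree has 3 nodes {8, 13, 28}, right has 2 {38, 39}.
    Root 28: left subtree has 2 nodes {8, 13}, right has 0 { }.
      Root 13: left subtree has 1 node {8}, right has 0 { }.
    Root 38: left subtree has 0 nodes { }, right has 1 {39}.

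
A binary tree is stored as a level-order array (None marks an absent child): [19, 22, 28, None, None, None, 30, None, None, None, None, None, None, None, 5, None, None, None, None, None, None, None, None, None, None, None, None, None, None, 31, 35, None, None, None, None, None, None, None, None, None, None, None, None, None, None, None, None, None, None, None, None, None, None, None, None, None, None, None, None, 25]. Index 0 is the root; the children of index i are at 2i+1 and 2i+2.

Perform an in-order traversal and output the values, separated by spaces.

22 19 28 30 25 31 5 35

In-order visits the left subtree, then the node, then the right subtree.
At 19: go left to 22.
  22 is a leaf — visit 22.
Visit 19.
At 19: go right to 28.
  At 28: no left child.
  Visit 28.
  At 28: go right to 30.
    At 30: no left child.
    Visit 30.
    At 30: go right to 5.
      At 5: go left to 31.
        At 31: go left to 25.
          25 is a leaf — visit 25.
        Visit 31.
        At 31: no right child.
      Visit 5.
      At 5: go right to 35.
        35 is a leaf — visit 35.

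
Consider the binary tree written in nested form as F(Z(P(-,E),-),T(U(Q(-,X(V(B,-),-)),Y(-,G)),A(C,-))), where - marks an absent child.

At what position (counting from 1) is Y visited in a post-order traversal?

9

Post-order visits the left subtree, then the right subtree, then the node.
At F: go left to Z.
  At Z: go left to P.
    At P: no left child.
    At P: go right to E.
      E is a leaf — visit E.
    Visit P.
  At Z: no right child.
  Visit Z.
At F: go right to T.
  At T: go left to U.
    At U: go left to Q.
      At Q: no left child.
      At Q: go right to X.
        At X: go left to V.
          At V: go left to B.
            B is a leaf — visit B.
          At V: no right child.
          Visit V.
        At X: no right child.
        Visit X.
      Visit Q.
    At U: go right to Y.
      At Y: no left child.
      At Y: go right to G.
        G is a leaf — visit G.
      Visit Y.
    Visit U.
  At T: go right to A.
    At A: go left to C.
      C is a leaf — visit C.
    At A: no right child.
    Visit A.
  Visit T.
Visit F.
Full post-order sequence: E, P, Z, B, V, X, Q, G, Y, U, C, A, T, F.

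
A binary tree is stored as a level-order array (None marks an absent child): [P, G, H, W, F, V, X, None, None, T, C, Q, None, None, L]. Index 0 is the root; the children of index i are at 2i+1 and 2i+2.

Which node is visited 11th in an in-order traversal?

In-order visits the left subtree, then the node, then the right subtree.
At P: go left to G.
  At G: go left to W.
    W is a leaf — visit W.
  Visit G.
  At G: go right to F.
    At F: go left to T.
      T is a leaf — visit T.
    Visit F.
    At F: go right to C.
      C is a leaf — visit C.
Visit P.
At P: go right to H.
  At H: go left to V.
    At V: go left to Q.
      Q is a leaf — visit Q.
    Visit V.
    At V: no right child.
  Visit H.
  At H: go right to X.
    At X: no left child.
    Visit X.
    At X: go right to L.
      L is a leaf — visit L.
Full in-order sequence: W, G, T, F, C, P, Q, V, H, X, L.

L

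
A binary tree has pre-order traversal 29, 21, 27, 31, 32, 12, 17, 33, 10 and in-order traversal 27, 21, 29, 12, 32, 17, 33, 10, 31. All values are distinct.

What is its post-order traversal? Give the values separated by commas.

27, 21, 12, 10, 33, 17, 32, 31, 29

The first element of pre-order is the root; it splits in-order into left and right subtrees.
Root 29: left subtree has 2 nodes {27, 21}, right has 6 {12, 32, 17, 33, 10, 31}.
  Root 21: left subtree has 1 node {27}, right has 0 { }.
  Root 31: left subtree has 5 nodes {12, 32, 17, 33, 10}, right has 0 { }.
    Root 32: left subtree has 1 node {12}, right has 3 {17, 33, 10}.
      Root 17: left subtree has 0 nodes { }, right has 2 {33, 10}.
        Root 33: left subtree has 0 nodes { }, right has 1 {10}.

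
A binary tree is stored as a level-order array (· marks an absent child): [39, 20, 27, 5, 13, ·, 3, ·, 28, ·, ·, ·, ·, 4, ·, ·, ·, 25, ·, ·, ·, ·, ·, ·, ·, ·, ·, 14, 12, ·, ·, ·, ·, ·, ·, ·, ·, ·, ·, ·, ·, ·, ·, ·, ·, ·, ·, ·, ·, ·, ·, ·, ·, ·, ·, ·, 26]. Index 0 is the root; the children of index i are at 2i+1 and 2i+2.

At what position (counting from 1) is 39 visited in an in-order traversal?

In-order visits the left subtree, then the node, then the right subtree.
At 39: go left to 20.
  At 20: go left to 5.
    At 5: no left child.
    Visit 5.
    At 5: go right to 28.
      At 28: go left to 25.
        25 is a leaf — visit 25.
      Visit 28.
      At 28: no right child.
  Visit 20.
  At 20: go right to 13.
    13 is a leaf — visit 13.
Visit 39.
At 39: go right to 27.
  At 27: no left child.
  Visit 27.
  At 27: go right to 3.
    At 3: go left to 4.
      At 4: go left to 14.
        At 14: no left child.
        Visit 14.
        At 14: go right to 26.
          26 is a leaf — visit 26.
      Visit 4.
      At 4: go right to 12.
        12 is a leaf — visit 12.
    Visit 3.
    At 3: no right child.
Full in-order sequence: 5, 25, 28, 20, 13, 39, 27, 14, 26, 4, 12, 3.

6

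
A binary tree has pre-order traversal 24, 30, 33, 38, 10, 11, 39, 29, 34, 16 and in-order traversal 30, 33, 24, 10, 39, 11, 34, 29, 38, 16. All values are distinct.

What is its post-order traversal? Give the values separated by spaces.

33 30 39 34 29 11 10 16 38 24

The first element of pre-order is the root; it splits in-order into left and right subtrees.
Root 24: left subtree has 2 nodes {30, 33}, right has 7 {10, 39, 11, 34, 29, 38, 16}.
  Root 30: left subtree has 0 nodes { }, right has 1 {33}.
  Root 38: left subtree has 5 nodes {10, 39, 11, 34, 29}, right has 1 {16}.
    Root 10: left subtree has 0 nodes { }, right has 4 {39, 11, 34, 29}.
      Root 11: left subtree has 1 node {39}, right has 2 {34, 29}.
        Root 29: left subtree has 1 node {34}, right has 0 { }.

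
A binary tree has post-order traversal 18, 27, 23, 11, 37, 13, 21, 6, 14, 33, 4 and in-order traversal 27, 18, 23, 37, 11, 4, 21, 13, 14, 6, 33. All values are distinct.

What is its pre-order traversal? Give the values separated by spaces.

4 37 23 27 18 11 33 14 21 13 6

The last element of post-order is the root; it splits in-order into left and right subtrees.
Root 4: left subtree has 5 nodes {27, 18, 23, 37, 11}, right has 5 {21, 13, 14, 6, 33}.
  Root 37: left subtree has 3 nodes {27, 18, 23}, right has 1 {11}.
    Root 23: left subtree has 2 nodes {27, 18}, right has 0 { }.
      Root 27: left subtree has 0 nodes { }, right has 1 {18}.
  Root 33: left subtree has 4 nodes {21, 13, 14, 6}, right has 0 { }.
    Root 14: left subtree has 2 nodes {21, 13}, right has 1 {6}.
      Root 21: left subtree has 0 nodes { }, right has 1 {13}.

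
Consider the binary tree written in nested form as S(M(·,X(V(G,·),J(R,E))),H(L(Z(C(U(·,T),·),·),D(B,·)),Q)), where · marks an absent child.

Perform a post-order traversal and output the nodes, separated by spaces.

Post-order visits the left subtree, then the right subtree, then the node.
At S: go left to M.
  At M: no left child.
  At M: go right to X.
    At X: go left to V.
      At V: go left to G.
        G is a leaf — visit G.
      At V: no right child.
      Visit V.
    At X: go right to J.
      At J: go left to R.
        R is a leaf — visit R.
      At J: go right to E.
        E is a leaf — visit E.
      Visit J.
    Visit X.
  Visit M.
At S: go right to H.
  At H: go left to L.
    At L: go left to Z.
      At Z: go left to C.
        At C: go left to U.
          At U: no left child.
          At U: go right to T.
            T is a leaf — visit T.
          Visit U.
        At C: no right child.
        Visit C.
      At Z: no right child.
      Visit Z.
    At L: go right to D.
      At D: go left to B.
        B is a leaf — visit B.
      At D: no right child.
      Visit D.
    Visit L.
  At H: go right to Q.
    Q is a leaf — visit Q.
  Visit H.
Visit S.

G V R E J X M T U C Z B D L Q H S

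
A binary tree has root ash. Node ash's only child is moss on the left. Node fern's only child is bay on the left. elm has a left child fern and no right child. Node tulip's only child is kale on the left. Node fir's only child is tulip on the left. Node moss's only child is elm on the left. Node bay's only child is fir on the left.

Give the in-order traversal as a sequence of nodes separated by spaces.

In-order visits the left subtree, then the node, then the right subtree.
At ash: go left to moss.
  At moss: go left to elm.
    At elm: go left to fern.
      At fern: go left to bay.
        At bay: go left to fir.
          At fir: go left to tulip.
            At tulip: go left to kale.
              kale is a leaf — visit kale.
            Visit tulip.
            At tulip: no right child.
          Visit fir.
          At fir: no right child.
        Visit bay.
        At bay: no right child.
      Visit fern.
      At fern: no right child.
    Visit elm.
    At elm: no right child.
  Visit moss.
  At moss: no right child.
Visit ash.
At ash: no right child.

kale tulip fir bay fern elm moss ash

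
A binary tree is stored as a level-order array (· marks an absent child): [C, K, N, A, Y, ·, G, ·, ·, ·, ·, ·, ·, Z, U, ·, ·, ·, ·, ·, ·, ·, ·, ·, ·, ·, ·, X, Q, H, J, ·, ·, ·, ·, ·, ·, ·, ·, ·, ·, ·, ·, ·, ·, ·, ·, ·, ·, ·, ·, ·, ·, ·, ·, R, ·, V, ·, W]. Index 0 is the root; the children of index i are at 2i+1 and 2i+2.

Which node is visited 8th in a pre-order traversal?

X

Pre-order visits the node, then its left subtree, then its right subtree.
Visit C.
At C: go left to K.
  Visit K.
  At K: go left to A.
    A is a leaf — visit A.
  At K: go right to Y.
    Y is a leaf — visit Y.
At C: go right to N.
  Visit N.
  At N: no left child.
  At N: go right to G.
    Visit G.
    At G: go left to Z.
      Visit Z.
      At Z: go left to X.
        Visit X.
        At X: go left to R.
          R is a leaf — visit R.
        At X: no right child.
      At Z: go right to Q.
        Visit Q.
        At Q: go left to V.
          V is a leaf — visit V.
        At Q: no right child.
    At G: go right to U.
      Visit U.
      At U: go left to H.
        Visit H.
        At H: go left to W.
          W is a leaf — visit W.
        At H: no right child.
      At U: go right to J.
        J is a leaf — visit J.
Full pre-order sequence: C, K, A, Y, N, G, Z, X, R, Q, V, U, H, W, J.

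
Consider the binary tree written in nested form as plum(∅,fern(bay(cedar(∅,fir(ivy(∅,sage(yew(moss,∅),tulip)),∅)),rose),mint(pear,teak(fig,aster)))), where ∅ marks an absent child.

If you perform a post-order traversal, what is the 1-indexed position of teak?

13

Post-order visits the left subtree, then the right subtree, then the node.
At plum: no left child.
At plum: go right to fern.
  At fern: go left to bay.
    At bay: go left to cedar.
      At cedar: no left child.
      At cedar: go right to fir.
        At fir: go left to ivy.
          At ivy: no left child.
          At ivy: go right to sage.
            At sage: go left to yew.
              At yew: go left to moss.
                moss is a leaf — visit moss.
              At yew: no right child.
              Visit yew.
            At sage: go right to tulip.
              tulip is a leaf — visit tulip.
            Visit sage.
          Visit ivy.
        At fir: no right child.
        Visit fir.
      Visit cedar.
    At bay: go right to rose.
      rose is a leaf — visit rose.
    Visit bay.
  At fern: go right to mint.
    At mint: go left to pear.
      pear is a leaf — visit pear.
    At mint: go right to teak.
      At teak: go left to fig.
        fig is a leaf — visit fig.
      At teak: go right to aster.
        aster is a leaf — visit aster.
      Visit teak.
    Visit mint.
  Visit fern.
Visit plum.
Full post-order sequence: moss, yew, tulip, sage, ivy, fir, cedar, rose, bay, pear, fig, aster, teak, mint, fern, plum.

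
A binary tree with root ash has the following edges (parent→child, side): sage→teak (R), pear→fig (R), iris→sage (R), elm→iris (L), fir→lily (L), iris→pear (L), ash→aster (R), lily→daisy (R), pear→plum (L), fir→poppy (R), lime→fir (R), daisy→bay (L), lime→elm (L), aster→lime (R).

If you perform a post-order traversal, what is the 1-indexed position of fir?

Post-order visits the left subtree, then the right subtree, then the node.
At ash: no left child.
At ash: go right to aster.
  At aster: no left child.
  At aster: go right to lime.
    At lime: go left to elm.
      At elm: go left to iris.
        At iris: go left to pear.
          At pear: go left to plum.
            plum is a leaf — visit plum.
          At pear: go right to fig.
            fig is a leaf — visit fig.
          Visit pear.
        At iris: go right to sage.
          At sage: no left child.
          At sage: go right to teak.
            teak is a leaf — visit teak.
          Visit sage.
        Visit iris.
      At elm: no right child.
      Visit elm.
    At lime: go right to fir.
      At fir: go left to lily.
        At lily: no left child.
        At lily: go right to daisy.
          At daisy: go left to bay.
            bay is a leaf — visit bay.
          At daisy: no right child.
          Visit daisy.
        Visit lily.
      At fir: go right to poppy.
        poppy is a leaf — visit poppy.
      Visit fir.
    Visit lime.
  Visit aster.
Visit ash.
Full post-order sequence: plum, fig, pear, teak, sage, iris, elm, bay, daisy, lily, poppy, fir, lime, aster, ash.

12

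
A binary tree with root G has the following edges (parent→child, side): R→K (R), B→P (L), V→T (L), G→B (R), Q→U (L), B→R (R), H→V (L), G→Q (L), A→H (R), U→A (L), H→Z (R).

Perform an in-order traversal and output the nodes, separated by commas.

In-order visits the left subtree, then the node, then the right subtree.
At G: go left to Q.
  At Q: go left to U.
    At U: go left to A.
      At A: no left child.
      Visit A.
      At A: go right to H.
        At H: go left to V.
          At V: go left to T.
            T is a leaf — visit T.
          Visit V.
          At V: no right child.
        Visit H.
        At H: go right to Z.
          Z is a leaf — visit Z.
    Visit U.
    At U: no right child.
  Visit Q.
  At Q: no right child.
Visit G.
At G: go right to B.
  At B: go left to P.
    P is a leaf — visit P.
  Visit B.
  At B: go right to R.
    At R: no left child.
    Visit R.
    At R: go right to K.
      K is a leaf — visit K.

A, T, V, H, Z, U, Q, G, P, B, R, K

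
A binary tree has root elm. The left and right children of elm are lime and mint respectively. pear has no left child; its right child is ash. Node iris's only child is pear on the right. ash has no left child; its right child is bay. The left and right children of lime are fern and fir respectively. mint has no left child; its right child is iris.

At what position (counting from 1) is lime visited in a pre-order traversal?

2

Pre-order visits the node, then its left subtree, then its right subtree.
Visit elm.
At elm: go left to lime.
  Visit lime.
  At lime: go left to fern.
    fern is a leaf — visit fern.
  At lime: go right to fir.
    fir is a leaf — visit fir.
At elm: go right to mint.
  Visit mint.
  At mint: no left child.
  At mint: go right to iris.
    Visit iris.
    At iris: no left child.
    At iris: go right to pear.
      Visit pear.
      At pear: no left child.
      At pear: go right to ash.
        Visit ash.
        At ash: no left child.
        At ash: go right to bay.
          bay is a leaf — visit bay.
Full pre-order sequence: elm, lime, fern, fir, mint, iris, pear, ash, bay.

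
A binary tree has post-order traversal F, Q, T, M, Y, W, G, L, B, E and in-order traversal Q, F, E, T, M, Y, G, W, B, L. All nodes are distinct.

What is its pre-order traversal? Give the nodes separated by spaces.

The last element of post-order is the root; it splits in-order into left and right subtrees.
Root E: left subtree has 2 nodes {Q, F}, right has 7 {T, M, Y, G, W, B, L}.
  Root Q: left subtree has 0 nodes { }, right has 1 {F}.
  Root B: left subtree has 5 nodes {T, M, Y, G, W}, right has 1 {L}.
    Root G: left subtree has 3 nodes {T, M, Y}, right has 1 {W}.
      Root Y: left subtree has 2 nodes {T, M}, right has 0 { }.
        Root M: left subtree has 1 node {T}, right has 0 { }.

E Q F B G Y M T W L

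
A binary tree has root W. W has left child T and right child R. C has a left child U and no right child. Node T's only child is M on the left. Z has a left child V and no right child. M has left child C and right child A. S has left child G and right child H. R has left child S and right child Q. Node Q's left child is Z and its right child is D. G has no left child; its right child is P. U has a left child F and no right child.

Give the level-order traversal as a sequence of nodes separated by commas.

Level-order visits nodes level by level from the root, left to right within each level.
Level 0: W
Level 1: T, R
Level 2: M, S, Q
Level 3: C, A, G, H, Z, D
Level 4: U, P, V
Level 5: F

W, T, R, M, S, Q, C, A, G, H, Z, D, U, P, V, F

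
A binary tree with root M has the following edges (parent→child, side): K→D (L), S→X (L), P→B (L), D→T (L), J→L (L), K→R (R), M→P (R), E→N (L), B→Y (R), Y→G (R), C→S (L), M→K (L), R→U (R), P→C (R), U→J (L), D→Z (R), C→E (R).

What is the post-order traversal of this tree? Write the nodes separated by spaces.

T Z D L J U R K G Y B X S N E C P M

Post-order visits the left subtree, then the right subtree, then the node.
At M: go left to K.
  At K: go left to D.
    At D: go left to T.
      T is a leaf — visit T.
    At D: go right to Z.
      Z is a leaf — visit Z.
    Visit D.
  At K: go right to R.
    At R: no left child.
    At R: go right to U.
      At U: go left to J.
        At J: go left to L.
          L is a leaf — visit L.
        At J: no right child.
        Visit J.
      At U: no right child.
      Visit U.
    Visit R.
  Visit K.
At M: go right to P.
  At P: go left to B.
    At B: no left child.
    At B: go right to Y.
      At Y: no left child.
      At Y: go right to G.
        G is a leaf — visit G.
      Visit Y.
    Visit B.
  At P: go right to C.
    At C: go left to S.
      At S: go left to X.
        X is a leaf — visit X.
      At S: no right child.
      Visit S.
    At C: go right to E.
      At E: go left to N.
        N is a leaf — visit N.
      At E: no right child.
      Visit E.
    Visit C.
  Visit P.
Visit M.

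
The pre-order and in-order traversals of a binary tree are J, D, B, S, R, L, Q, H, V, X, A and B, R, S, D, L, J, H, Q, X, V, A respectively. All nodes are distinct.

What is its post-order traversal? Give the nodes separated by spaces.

The first element of pre-order is the root; it splits in-order into left and right subtrees.
Root J: left subtree has 5 nodes {B, R, S, D, L}, right has 5 {H, Q, X, V, A}.
  Root D: left subtree has 3 nodes {B, R, S}, right has 1 {L}.
    Root B: left subtree has 0 nodes { }, right has 2 {R, S}.
      Root S: left subtree has 1 node {R}, right has 0 { }.
  Root Q: left subtree has 1 node {H}, right has 3 {X, V, A}.
    Root V: left subtree has 1 node {X}, right has 1 {A}.

R S B L D H X A V Q J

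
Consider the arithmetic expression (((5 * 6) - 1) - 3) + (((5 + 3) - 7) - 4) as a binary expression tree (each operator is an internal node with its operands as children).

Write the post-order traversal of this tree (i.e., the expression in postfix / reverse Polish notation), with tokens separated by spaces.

Post-order on an expression tree gives postfix notation: for each operator, emit left operand, right operand, then the operator.

5 6 * 1 - 3 - 5 3 + 7 - 4 - +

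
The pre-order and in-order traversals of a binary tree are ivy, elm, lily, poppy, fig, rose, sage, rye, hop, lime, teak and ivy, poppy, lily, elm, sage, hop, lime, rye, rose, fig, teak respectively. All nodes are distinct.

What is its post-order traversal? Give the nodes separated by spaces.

The first element of pre-order is the root; it splits in-order into left and right subtrees.
Root ivy: left subtree has 0 nodes { }, right has 10 {poppy, lily, elm, sage, hop, lime, rye, rose, fig, teak}.
  Root elm: left subtree has 2 nodes {poppy, lily}, right has 7 {sage, hop, lime, rye, rose, fig, teak}.
    Root lily: left subtree has 1 node {poppy}, right has 0 { }.
    Root fig: left subtree has 5 nodes {sage, hop, lime, rye, rose}, right has 1 {teak}.
      Root rose: left subtree has 4 nodes {sage, hop, lime, rye}, right has 0 { }.
        Root sage: left subtree has 0 nodes { }, right has 3 {hop, lime, rye}.
          Root rye: left subtree has 2 nodes {hop, lime}, right has 0 { }.
            Root hop: left subtree has 0 nodes { }, right has 1 {lime}.

poppy lily lime hop rye sage rose teak fig elm ivy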